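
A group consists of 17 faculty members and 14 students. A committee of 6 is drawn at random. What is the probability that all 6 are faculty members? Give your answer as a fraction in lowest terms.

There are C(31,6) = 736281 possible selections.
Selections with all faculty members: C(17,6) = 12376.
Probability = 12376/736281 = 136/8091.

136/8091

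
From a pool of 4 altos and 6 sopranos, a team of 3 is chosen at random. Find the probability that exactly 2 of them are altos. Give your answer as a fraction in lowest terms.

There are C(10,3) = 120 ways to choose 3 from 10.
Selections with exactly 2 altos: choose 2 of the 4 altos and 1 of the 6 sopranos, C(4,2)·C(6,1) = 6·6 = 36.
Probability = 36/120 = 3/10.

3/10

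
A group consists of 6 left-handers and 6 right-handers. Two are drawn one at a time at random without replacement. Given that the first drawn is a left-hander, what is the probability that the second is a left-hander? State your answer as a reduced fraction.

After removing one left-hander, 11 remain: 5 left-handers and 6 right-handers.
So the probability the next is a left-hander is 5/11.

5/11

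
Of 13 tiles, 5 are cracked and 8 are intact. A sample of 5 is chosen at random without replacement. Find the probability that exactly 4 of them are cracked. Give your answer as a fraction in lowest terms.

40/1287

There are C(13,5) = 1287 ways to choose 5 from 13.
Selections with exactly 4 cracked: choose 4 of the 5 cracked and 1 of the 8 intact, C(5,4)·C(8,1) = 5·8 = 40.
Probability = 40/1287.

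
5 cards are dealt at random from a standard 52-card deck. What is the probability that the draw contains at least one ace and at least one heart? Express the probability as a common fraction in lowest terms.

229297/866320

There are C(52,5) = 2598960 possible draws.
By inclusion-exclusion on the complements, draws missing all aces or all hearts: C(48,5) + C(39,5) − C(36,5) = 1712304 + 575757 − 376992 = 1911069.
So draws with at least one of each: 2598960 − 1911069 = 687891, probability 687891/2598960 = 229297/866320.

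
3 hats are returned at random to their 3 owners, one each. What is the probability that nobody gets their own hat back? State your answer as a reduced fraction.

There are 3! = 6 assignments.
By inclusion-exclusion, assignments with no fixed points: C(3,0)·3! − C(3,1)·2! + C(3,2)·1! − C(3,3)·0! = 2.
Probability = 2/6 = 1/3.

1/3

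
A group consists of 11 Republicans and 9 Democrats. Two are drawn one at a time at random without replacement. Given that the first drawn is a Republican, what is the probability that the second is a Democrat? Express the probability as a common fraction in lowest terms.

After removing one Republican, 19 remain: 10 Republicans and 9 Democrats.
So the probability the next is a Democrat is 9/19.

9/19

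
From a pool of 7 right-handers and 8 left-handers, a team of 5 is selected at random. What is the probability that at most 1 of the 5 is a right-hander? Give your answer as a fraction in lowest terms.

2/11

Total selections: C(15,5) = 3003.
Favorable selections (at most 1 right-hander): C(7,0)·C(8,5) + C(7,1)·C(8,4) = 56 + 490 = 546.
Probability = 546/3003 = 2/11.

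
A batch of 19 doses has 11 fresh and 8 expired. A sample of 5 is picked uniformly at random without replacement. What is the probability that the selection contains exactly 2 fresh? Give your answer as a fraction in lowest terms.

770/2907

Total number of selections: C(19,5) = 11628.
Selections with exactly 2 fresh: choose 2 of the 11 fresh and 3 of the 8 expired, C(11,2)·C(8,3) = 55·56 = 3080.
Probability = 3080/11628 = 770/2907.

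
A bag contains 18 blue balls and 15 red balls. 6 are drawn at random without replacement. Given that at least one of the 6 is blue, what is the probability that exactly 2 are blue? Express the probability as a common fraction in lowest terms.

3315/17501

Work in counts. Selections with at least one blue: C(33,6) − C(15,6) = 1107568 − 5005 = 1102563.
Of those, selections where exactly 2 are blue: C(18,2)·C(15,4) = 153·1365 = 208845.
Conditional probability = 208845/1102563 = 3315/17501.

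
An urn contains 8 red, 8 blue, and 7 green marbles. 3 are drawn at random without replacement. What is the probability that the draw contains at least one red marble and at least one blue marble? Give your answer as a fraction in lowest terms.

128/253

There are C(23,3) = 1771 possible draws.
By inclusion-exclusion on the complements, draws missing all red or all blue: C(15,3) + C(15,3) − C(7,3) = 455 + 455 − 35 = 875.
So draws with at least one of each: 1771 − 875 = 896, probability 896/1771 = 128/253.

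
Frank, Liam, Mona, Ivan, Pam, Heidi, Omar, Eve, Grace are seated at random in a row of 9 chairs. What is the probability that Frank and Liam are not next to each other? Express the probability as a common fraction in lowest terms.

7/9

There are 9! = 362880 arrangements.
Arrangements with Frank and Liam adjacent: 2·8! = 80640.
So not adjacent: 362880 − 80640 = 282240, probability 282240/362880 = 7/9.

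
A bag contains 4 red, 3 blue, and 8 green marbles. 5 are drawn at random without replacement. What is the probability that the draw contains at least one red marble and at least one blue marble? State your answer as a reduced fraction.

1805/3003

There are C(15,5) = 3003 possible draws.
By inclusion-exclusion on the complements, draws missing all red or all blue: C(11,5) + C(12,5) − C(8,5) = 462 + 792 − 56 = 1198.
So draws with at least one of each: 3003 − 1198 = 1805, probability 1805/3003.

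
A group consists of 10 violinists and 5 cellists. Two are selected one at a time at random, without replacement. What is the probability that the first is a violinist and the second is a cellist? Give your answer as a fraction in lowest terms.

Multiply the conditional probabilities at each draw: 10/15 · 5/14 = 50/210 = 5/21.

5/21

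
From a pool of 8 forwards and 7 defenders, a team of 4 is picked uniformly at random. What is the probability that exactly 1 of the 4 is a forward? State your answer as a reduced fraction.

Total number of selections: C(15,4) = 1365.
Selections with exactly 1 forward: choose 1 of the 8 forwards and 3 of the 7 defenders, C(8,1)·C(7,3) = 8·35 = 280.
Probability = 280/1365 = 8/39.

8/39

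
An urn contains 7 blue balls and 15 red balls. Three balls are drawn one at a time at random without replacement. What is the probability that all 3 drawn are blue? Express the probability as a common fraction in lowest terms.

Multiply the conditional probabilities at each draw: 7/22 · 6/21 · 5/20 = 210/9240 = 1/44.

1/44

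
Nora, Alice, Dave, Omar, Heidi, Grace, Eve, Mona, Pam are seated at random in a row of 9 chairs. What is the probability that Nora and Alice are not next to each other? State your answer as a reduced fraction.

7/9

There are 9! = 362880 arrangements.
Arrangements with Nora and Alice adjacent: 2·8! = 80640.
So not adjacent: 362880 − 80640 = 282240, probability 282240/362880 = 7/9.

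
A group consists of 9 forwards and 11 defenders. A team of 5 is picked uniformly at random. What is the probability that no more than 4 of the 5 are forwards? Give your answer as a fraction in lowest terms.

2563/2584

There are C(20,5) = 15504 ways to choose the 5.
The complement is exactly 5 forwards: C(9,5)·C(11,0) = 126.
Probability = 1 − 126/15504 = 15378/15504 = 2563/2584.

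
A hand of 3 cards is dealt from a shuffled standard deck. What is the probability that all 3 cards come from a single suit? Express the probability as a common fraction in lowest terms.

22/425

There are C(52,3) = 22100 possible 3-card hands.
Hands of one suit: 4 suits × C(13,3) = 4·286 = 1144.
Probability = 1144/22100 = 22/425.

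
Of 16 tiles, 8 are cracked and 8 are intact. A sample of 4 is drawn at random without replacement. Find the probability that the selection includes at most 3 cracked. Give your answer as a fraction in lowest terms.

Total selections: C(16,4) = 1820.
Favorable selections (at most 3 cracked): C(8,0)·C(8,4) + C(8,1)·C(8,3) + C(8,2)·C(8,2) + C(8,3)·C(8,1) = 70 + 448 + 784 + 448 = 1750.
Probability = 1750/1820 = 25/26.

25/26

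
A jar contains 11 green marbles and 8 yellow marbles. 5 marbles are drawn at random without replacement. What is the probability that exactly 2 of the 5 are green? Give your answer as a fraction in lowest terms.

Total number of selections: C(19,5) = 11628.
Selections with exactly 2 green: choose 2 of the 11 green and 3 of the 8 yellow, C(11,2)·C(8,3) = 55·56 = 3080.
Probability = 3080/11628 = 770/2907.

770/2907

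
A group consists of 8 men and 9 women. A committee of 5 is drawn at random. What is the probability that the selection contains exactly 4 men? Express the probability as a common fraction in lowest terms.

There are C(17,5) = 6188 ways to choose 5 from 17.
Selections with exactly 4 men: choose 4 of the 8 men and 1 of the 9 women, C(8,4)·C(9,1) = 70·9 = 630.
Probability = 630/6188 = 45/442.

45/442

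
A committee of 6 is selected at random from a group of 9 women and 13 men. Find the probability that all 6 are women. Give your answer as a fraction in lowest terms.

There are C(22,6) = 74613 possible selections.
Selections with all women: C(9,6) = 84.
Probability = 84/74613 = 4/3553.

4/3553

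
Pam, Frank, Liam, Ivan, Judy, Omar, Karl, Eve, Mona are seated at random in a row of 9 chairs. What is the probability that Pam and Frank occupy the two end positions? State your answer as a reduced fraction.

1/36

There are 9! = 362880 arrangements.
Place Pam and Frank at the ends in 2 ways, arrange the remaining 7 in 7! = 5040 ways: 2·5040 = 10080.
Probability = 10080/362880 = 1/36.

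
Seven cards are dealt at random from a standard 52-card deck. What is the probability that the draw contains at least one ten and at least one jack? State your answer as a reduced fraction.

3105873/16723070

There are C(52,7) = 133784560 possible draws.
By inclusion-exclusion on the complements, draws missing all tens or all jacks: C(48,7) + C(48,7) − C(44,7) = 73629072 + 73629072 − 38320568 = 108937576.
So draws with at least one of each: 133784560 − 108937576 = 24846984, probability 24846984/133784560 = 3105873/16723070.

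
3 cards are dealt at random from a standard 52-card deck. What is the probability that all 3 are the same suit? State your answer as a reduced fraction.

There are C(52,3) = 22100 possible 3-card hands.
Hands of one suit: 4 suits × C(13,3) = 4·286 = 1144.
Probability = 1144/22100 = 22/425.

22/425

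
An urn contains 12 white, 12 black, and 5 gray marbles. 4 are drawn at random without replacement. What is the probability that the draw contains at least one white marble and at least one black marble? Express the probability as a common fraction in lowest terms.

There are C(29,4) = 23751 possible draws.
By inclusion-exclusion on the complements, draws missing all white or all black: C(17,4) + C(17,4) − C(5,4) = 2380 + 2380 − 5 = 4755.
So draws with at least one of each: 23751 − 4755 = 18996, probability 18996/23751 = 6332/7917.

6332/7917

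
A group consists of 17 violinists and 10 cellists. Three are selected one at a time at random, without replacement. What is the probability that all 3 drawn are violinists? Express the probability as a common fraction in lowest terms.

Multiply the conditional probabilities at each draw: 17/27 · 16/26 · 15/25 = 4080/17550 = 136/585.

136/585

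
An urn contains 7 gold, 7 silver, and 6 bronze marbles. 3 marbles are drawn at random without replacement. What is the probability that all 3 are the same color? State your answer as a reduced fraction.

There are C(20,3) = 1140 ways to draw 3 marbles.
All same color: C(7,3) + C(7,3) + C(6,3) = 35 + 35 + 20 = 90.
Probability = 90/1140 = 3/38.

3/38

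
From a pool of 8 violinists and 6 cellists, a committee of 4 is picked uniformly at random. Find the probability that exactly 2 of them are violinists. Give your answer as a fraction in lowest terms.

60/143

Total number of selections: C(14,4) = 1001.
Selections with exactly 2 violinists: choose 2 of the 8 violinists and 2 of the 6 cellists, C(8,2)·C(6,2) = 28·15 = 420.
Probability = 420/1001 = 60/143.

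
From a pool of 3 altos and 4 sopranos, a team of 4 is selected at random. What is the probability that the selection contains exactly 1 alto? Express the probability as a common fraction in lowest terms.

12/35

Total number of selections: C(7,4) = 35.
Selections with exactly 1 alto: choose 1 of the 3 altos and 3 of the 4 sopranos, C(3,1)·C(4,3) = 3·4 = 12.
Probability = 12/35.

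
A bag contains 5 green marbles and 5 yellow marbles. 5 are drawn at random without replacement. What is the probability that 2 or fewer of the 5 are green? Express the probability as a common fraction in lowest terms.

There are C(10,5) = 252 ways to choose the 5.
Favorable selections (2 or fewer green): C(5,0)·C(5,5) + C(5,1)·C(5,4) + C(5,2)·C(5,3) = 1 + 25 + 100 = 126.
Probability = 126/252 = 1/2.

1/2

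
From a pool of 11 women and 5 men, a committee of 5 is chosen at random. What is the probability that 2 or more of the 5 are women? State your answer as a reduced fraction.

There are C(16,5) = 4368 ways to choose the 5.
Count the complement (fewer than 2 women): C(11,0)·C(5,5) + C(11,1)·C(5,4) = 1 + 55 = 56.
Probability = 1 − 56/4368 = 4312/4368 = 77/78.

77/78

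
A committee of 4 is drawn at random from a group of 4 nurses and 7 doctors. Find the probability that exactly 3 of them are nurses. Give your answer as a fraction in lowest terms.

There are C(11,4) = 330 ways to choose 4 from 11.
Selections with exactly 3 nurses: choose 3 of the 4 nurses and 1 of the 7 doctors, C(4,3)·C(7,1) = 4·7 = 28.
Probability = 28/330 = 14/165.

14/165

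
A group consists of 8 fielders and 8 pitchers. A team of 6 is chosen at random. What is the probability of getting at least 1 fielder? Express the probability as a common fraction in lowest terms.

285/286

There are C(16,6) = 8008 ways to choose the 6.
Favorable selections (at least 1 fielder): C(8,1)·C(8,5) + C(8,2)·C(8,4) + C(8,3)·C(8,3) + C(8,4)·C(8,2) + C(8,5)·C(8,1) + C(8,6)·C(8,0) = 448 + 1960 + 3136 + 1960 + 448 + 28 = 7980.
Probability = 7980/8008 = 285/286.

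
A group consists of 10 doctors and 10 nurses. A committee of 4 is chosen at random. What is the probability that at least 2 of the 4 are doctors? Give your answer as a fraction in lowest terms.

Total selections: C(20,4) = 4845.
Favorable selections (at least 2 doctors): C(10,2)·C(10,2) + C(10,3)·C(10,1) + C(10,4)·C(10,0) = 2025 + 1200 + 210 = 3435.
Probability = 3435/4845 = 229/323.

229/323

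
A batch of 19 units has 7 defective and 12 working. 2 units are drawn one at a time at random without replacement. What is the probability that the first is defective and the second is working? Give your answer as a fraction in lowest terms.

14/57

Multiply the conditional probabilities at each draw: 7/19 · 12/18 = 84/342 = 14/57.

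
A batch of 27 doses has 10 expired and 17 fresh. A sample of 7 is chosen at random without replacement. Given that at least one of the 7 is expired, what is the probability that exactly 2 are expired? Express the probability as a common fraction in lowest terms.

10710/33407

Work in counts. Selections with at least one expired: C(27,7) − C(17,7) = 888030 − 19448 = 868582.
Of those, selections where exactly 2 are expired: C(10,2)·C(17,5) = 45·6188 = 278460.
Conditional probability = 278460/868582 = 10710/33407.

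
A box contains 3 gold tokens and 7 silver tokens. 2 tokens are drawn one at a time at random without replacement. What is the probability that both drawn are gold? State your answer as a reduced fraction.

Multiply the conditional probabilities at each draw: 3/10 · 2/9 = 6/90 = 1/15.

1/15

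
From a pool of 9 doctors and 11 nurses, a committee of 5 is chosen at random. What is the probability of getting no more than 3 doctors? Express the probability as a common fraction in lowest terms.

583/646

There are C(20,5) = 15504 ways to choose the 5.
Count the complement (more than 3 doctors): C(9,4)·C(11,1) + C(9,5)·C(11,0) = 1386 + 126 = 1512.
Probability = 1 − 1512/15504 = 13992/15504 = 583/646.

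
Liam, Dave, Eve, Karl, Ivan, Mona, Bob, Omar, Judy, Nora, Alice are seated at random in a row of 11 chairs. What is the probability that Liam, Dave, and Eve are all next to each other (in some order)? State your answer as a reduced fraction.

There are 11! = 39916800 arrangements.
Treat the three as one block: 9! placements × 3! orders within the block = 362880·6 = 2177280.
Probability = 2177280/39916800 = 3/55.

3/55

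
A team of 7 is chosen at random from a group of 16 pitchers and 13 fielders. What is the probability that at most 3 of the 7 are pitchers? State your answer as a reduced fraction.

11231/30015

There are C(29,7) = 1560780 ways to choose the 7.
Favorable selections (at most 3 pitchers): C(16,0)·C(13,7) + C(16,1)·C(13,6) + C(16,2)·C(13,5) + C(16,3)·C(13,4) = 1716 + 27456 + 154440 + 400400 = 584012.
Probability = 584012/1560780 = 11231/30015.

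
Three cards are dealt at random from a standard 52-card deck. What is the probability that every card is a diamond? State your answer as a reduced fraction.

There are C(52,3) = 22100 possible 3-card hands.
Hands that are all diamonds: C(13,3) = 286.
Probability = 286/22100 = 11/850.

11/850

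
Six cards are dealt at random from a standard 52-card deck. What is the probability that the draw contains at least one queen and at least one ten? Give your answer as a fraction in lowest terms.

718637/5089630

There are C(52,6) = 20358520 possible draws.
By inclusion-exclusion on the complements, draws missing all queens or all tens: C(48,6) + C(48,6) − C(44,6) = 12271512 + 12271512 − 7059052 = 17483972.
So draws with at least one of each: 20358520 − 17483972 = 2874548, probability 2874548/20358520 = 718637/5089630.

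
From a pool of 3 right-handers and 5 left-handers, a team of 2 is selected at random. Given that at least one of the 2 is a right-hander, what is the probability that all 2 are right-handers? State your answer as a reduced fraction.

1/6

Work in counts. Selections with at least one right-hander: C(8,2) − C(5,2) = 28 − 10 = 18.
Of those, selections where all 2 are right-handers: C(3,2) = 3.
Conditional probability = 3/18 = 1/6.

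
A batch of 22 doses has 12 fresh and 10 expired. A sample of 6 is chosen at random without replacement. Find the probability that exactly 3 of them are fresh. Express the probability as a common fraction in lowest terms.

800/2261

Total number of selections: C(22,6) = 74613.
Selections with exactly 3 fresh: choose 3 of the 12 fresh and 3 of the 10 expired, C(12,3)·C(10,3) = 220·120 = 26400.
Probability = 26400/74613 = 800/2261.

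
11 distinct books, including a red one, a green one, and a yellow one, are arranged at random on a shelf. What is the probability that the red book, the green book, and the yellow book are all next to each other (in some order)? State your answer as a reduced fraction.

There are 11! = 39916800 arrangements.
Treat the three as one block: 9! placements × 3! orders within the block = 362880·6 = 2177280.
Probability = 2177280/39916800 = 3/55.

3/55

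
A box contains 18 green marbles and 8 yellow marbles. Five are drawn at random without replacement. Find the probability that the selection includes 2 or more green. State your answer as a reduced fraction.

16116/16445

There are C(26,5) = 65780 ways to choose the 5.
Favorable selections (2 or more green): C(18,2)·C(8,3) + C(18,3)·C(8,2) + C(18,4)·C(8,1) + C(18,5)·C(8,0) = 8568 + 22848 + 24480 + 8568 = 64464.
Probability = 64464/65780 = 16116/16445.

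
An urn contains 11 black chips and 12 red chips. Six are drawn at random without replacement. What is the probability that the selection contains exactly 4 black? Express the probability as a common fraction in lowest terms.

There are C(23,6) = 100947 ways to choose 6 from 23.
Selections with exactly 4 black: choose 4 of the 11 black and 2 of the 12 red, C(11,4)·C(12,2) = 330·66 = 21780.
Probability = 21780/100947 = 660/3059.

660/3059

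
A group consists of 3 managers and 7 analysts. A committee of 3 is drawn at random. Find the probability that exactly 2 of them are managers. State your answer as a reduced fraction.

There are C(10,3) = 120 ways to choose 3 from 10.
Selections with exactly 2 managers: choose 2 of the 3 managers and 1 of the 7 analysts, C(3,2)·C(7,1) = 3·7 = 21.
Probability = 21/120 = 7/40.

7/40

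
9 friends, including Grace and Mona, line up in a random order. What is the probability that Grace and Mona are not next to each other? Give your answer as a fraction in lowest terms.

There are 9! = 362880 arrangements.
Arrangements with Grace and Mona adjacent: 2·8! = 80640.
So not adjacent: 362880 − 80640 = 282240, probability 282240/362880 = 7/9.

7/9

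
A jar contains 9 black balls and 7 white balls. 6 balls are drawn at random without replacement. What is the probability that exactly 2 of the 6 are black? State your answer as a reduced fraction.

45/286

The sample space is all 6-subsets of the 16: C(16,6) = 8008.
Selections with exactly 2 black: choose 2 of the 9 black and 4 of the 7 white, C(9,2)·C(7,4) = 36·35 = 1260.
Probability = 1260/8008 = 45/286.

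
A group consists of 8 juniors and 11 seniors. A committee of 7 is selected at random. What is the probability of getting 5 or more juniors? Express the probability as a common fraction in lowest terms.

There are C(19,7) = 50388 ways to choose the 7.
Favorable selections (5 or more juniors): C(8,5)·C(11,2) + C(8,6)·C(11,1) + C(8,7)·C(11,0) = 3080 + 308 + 8 = 3396.
Probability = 3396/50388 = 283/4199.

283/4199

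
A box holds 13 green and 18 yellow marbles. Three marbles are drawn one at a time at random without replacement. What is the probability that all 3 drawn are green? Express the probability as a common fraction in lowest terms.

286/4495

Multiply the conditional probabilities at each draw: 13/31 · 12/30 · 11/29 = 1716/26970 = 286/4495.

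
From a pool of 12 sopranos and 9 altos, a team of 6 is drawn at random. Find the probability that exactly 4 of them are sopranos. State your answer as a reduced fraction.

1485/4522

Total number of selections: C(21,6) = 54264.
Selections with exactly 4 sopranos: choose 4 of the 12 sopranos and 2 of the 9 altos, C(12,4)·C(9,2) = 495·36 = 17820.
Probability = 17820/54264 = 1485/4522.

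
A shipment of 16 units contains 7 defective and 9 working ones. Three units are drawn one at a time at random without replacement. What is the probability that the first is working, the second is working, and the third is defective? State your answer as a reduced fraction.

3/20

Multiply the conditional probabilities at each draw: 9/16 · 8/15 · 7/14 = 504/3360 = 3/20.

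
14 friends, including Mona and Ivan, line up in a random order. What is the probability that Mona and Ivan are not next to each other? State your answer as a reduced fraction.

6/7

There are 14! = 87178291200 arrangements.
Arrangements with Mona and Ivan adjacent: 2·13! = 12454041600.
So not adjacent: 87178291200 − 12454041600 = 74724249600, probability 74724249600/87178291200 = 6/7.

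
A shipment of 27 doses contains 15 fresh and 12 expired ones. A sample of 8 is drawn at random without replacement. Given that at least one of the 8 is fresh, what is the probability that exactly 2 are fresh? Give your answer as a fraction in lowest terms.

Work in counts. Selections with at least one fresh: C(27,8) − C(12,8) = 2220075 − 495 = 2219580.
Of those, selections where exactly 2 are fresh: C(15,2)·C(12,6) = 105·924 = 97020.
Conditional probability = 97020/2219580 = 49/1121.

49/1121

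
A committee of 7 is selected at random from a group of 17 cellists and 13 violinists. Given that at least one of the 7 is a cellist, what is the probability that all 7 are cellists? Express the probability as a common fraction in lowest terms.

Work in counts. Selections with at least one cellist: C(30,7) − C(13,7) = 2035800 − 1716 = 2034084.
Of those, selections where all 7 are cellists: C(17,7) = 19448.
Conditional probability = 19448/2034084 = 22/2301.

22/2301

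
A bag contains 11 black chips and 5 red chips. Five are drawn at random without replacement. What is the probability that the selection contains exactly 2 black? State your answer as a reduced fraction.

Total number of selections: C(16,5) = 4368.
Selections with exactly 2 black: choose 2 of the 11 black and 3 of the 5 red, C(11,2)·C(5,3) = 55·10 = 550.
Probability = 550/4368 = 275/2184.

275/2184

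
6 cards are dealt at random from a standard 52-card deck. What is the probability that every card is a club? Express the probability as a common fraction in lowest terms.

There are C(52,6) = 20358520 possible 6-card hands.
Hands that are all clubs: C(13,6) = 1716.
Probability = 1716/20358520 = 33/391510.

33/391510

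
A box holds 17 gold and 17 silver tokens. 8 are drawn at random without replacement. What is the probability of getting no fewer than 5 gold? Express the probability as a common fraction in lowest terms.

183703/534006

Total selections: C(34,8) = 18156204.
Favorable selections (no fewer than 5 gold): C(17,5)·C(17,3) + C(17,6)·C(17,2) + C(17,7)·C(17,1) + C(17,8)·C(17,0) = 4207840 + 1683136 + 330616 + 24310 = 6245902.
Probability = 6245902/18156204 = 183703/534006.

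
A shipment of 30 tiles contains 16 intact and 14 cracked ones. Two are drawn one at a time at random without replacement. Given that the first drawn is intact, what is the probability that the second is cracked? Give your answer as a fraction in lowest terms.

14/29

After removing one intact, 29 remain: 15 intact and 14 cracked.
So the probability the next is cracked is 14/29.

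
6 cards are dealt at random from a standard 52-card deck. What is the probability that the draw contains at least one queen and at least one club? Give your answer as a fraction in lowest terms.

There are C(52,6) = 20358520 possible draws.
By inclusion-exclusion on the complements, draws missing all queens or all clubs: C(48,6) + C(39,6) − C(36,6) = 12271512 + 3262623 − 1947792 = 13586343.
So draws with at least one of each: 20358520 − 13586343 = 6772177, probability 6772177/20358520.

6772177/20358520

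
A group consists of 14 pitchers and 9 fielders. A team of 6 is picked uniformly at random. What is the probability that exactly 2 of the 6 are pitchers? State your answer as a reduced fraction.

546/4807

Total number of selections: C(23,6) = 100947.
Selections with exactly 2 pitchers: choose 2 of the 14 pitchers and 4 of the 9 fielders, C(14,2)·C(9,4) = 91·126 = 11466.
Probability = 11466/100947 = 546/4807.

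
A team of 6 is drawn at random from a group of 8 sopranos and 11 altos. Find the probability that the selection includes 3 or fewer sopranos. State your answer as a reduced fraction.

There are C(19,6) = 27132 ways to choose the 6.
Count the complement (more than 3 sopranos): C(8,4)·C(11,2) + C(8,5)·C(11,1) + C(8,6)·C(11,0) = 3850 + 616 + 28 = 4494.
Probability = 1 − 4494/27132 = 22638/27132 = 539/646.

539/646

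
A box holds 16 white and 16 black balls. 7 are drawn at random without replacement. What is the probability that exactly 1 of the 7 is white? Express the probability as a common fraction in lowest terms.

Total number of selections: C(32,7) = 3365856.
Selections with exactly 1 white: choose 1 of the 16 white and 6 of the 16 black, C(16,1)·C(16,6) = 16·8008 = 128128.
Probability = 128128/3365856 = 308/8091.

308/8091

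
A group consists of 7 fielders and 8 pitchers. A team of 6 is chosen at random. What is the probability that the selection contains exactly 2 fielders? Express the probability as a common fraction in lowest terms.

The sample space is all 6-subsets of the 15: C(15,6) = 5005.
Selections with exactly 2 fielders: choose 2 of the 7 fielders and 4 of the 8 pitchers, C(7,2)·C(8,4) = 21·70 = 1470.
Probability = 1470/5005 = 42/143.

42/143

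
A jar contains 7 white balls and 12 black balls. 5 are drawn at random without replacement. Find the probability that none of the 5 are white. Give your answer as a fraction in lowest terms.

There are C(19,5) = 11628 possible selections.
Selections with no white (all black): C(12,5) = 792.
Probability = 792/11628 = 22/323.

22/323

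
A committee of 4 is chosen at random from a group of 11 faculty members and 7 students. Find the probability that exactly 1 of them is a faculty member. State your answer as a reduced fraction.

The sample space is all 4-subsets of the 18: C(18,4) = 3060.
Selections with exactly 1 faculty member: choose 1 of the 11 faculty members and 3 of the 7 students, C(11,1)·C(7,3) = 11·35 = 385.
Probability = 385/3060 = 77/612.

77/612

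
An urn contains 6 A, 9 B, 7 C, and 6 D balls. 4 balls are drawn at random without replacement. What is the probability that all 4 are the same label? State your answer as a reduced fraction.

There are C(28,4) = 20475 ways to draw 4 balls.
All same label: C(6,4) + C(9,4) + C(7,4) + C(6,4) = 15 + 126 + 35 + 15 = 191.
Probability = 191/20475.

191/20475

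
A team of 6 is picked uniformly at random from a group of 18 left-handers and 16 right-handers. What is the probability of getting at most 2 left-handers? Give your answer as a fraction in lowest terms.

5369/19778

There are C(34,6) = 1344904 ways to choose the 6.
Favorable selections (at most 2 left-handers): C(18,0)·C(16,6) + C(18,1)·C(16,5) + C(18,2)·C(16,4) = 8008 + 78624 + 278460 = 365092.
Probability = 365092/1344904 = 5369/19778.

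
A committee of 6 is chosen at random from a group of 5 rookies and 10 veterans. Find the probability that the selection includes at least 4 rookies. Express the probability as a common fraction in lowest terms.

47/1001

Total selections: C(15,6) = 5005.
Favorable selections (at least 4 rookies): C(5,4)·C(10,2) + C(5,5)·C(10,1) = 225 + 10 = 235.
Probability = 235/5005 = 47/1001.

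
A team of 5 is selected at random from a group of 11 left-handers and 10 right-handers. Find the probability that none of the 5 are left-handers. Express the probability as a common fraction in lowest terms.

There are C(21,5) = 20349 possible selections.
Selections with no left-handers (all right-handers): C(10,5) = 252.
Probability = 252/20349 = 4/323.

4/323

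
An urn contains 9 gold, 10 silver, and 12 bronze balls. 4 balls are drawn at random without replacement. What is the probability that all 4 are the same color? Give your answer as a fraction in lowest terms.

831/31465

There are C(31,4) = 31465 ways to draw 4 balls.
All same color: C(9,4) + C(10,4) + C(12,4) = 126 + 210 + 495 = 831.
Probability = 831/31465.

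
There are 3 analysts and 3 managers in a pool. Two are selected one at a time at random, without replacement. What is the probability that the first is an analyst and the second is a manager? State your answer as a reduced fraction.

Multiply the conditional probabilities at each draw: 3/6 · 3/5 = 9/30 = 3/10.

3/10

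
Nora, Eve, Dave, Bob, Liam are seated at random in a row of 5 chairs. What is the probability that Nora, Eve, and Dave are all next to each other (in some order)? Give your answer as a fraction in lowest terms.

There are 5! = 120 arrangements.
Treat the three as one block: 3! placements × 3! orders within the block = 6·6 = 36.
Probability = 36/120 = 3/10.

3/10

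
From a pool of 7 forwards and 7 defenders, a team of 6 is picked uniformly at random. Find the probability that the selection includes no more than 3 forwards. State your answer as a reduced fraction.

There are C(14,6) = 3003 ways to choose the 6.
Favorable selections (no more than 3 forwards): C(7,0)·C(7,6) + C(7,1)·C(7,5) + C(7,2)·C(7,4) + C(7,3)·C(7,3) = 7 + 147 + 735 + 1225 = 2114.
Probability = 2114/3003 = 302/429.

302/429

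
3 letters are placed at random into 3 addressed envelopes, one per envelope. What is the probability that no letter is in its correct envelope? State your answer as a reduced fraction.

There are 3! = 6 assignments.
By inclusion-exclusion, assignments with no fixed points: C(3,0)·3! − C(3,1)·2! + C(3,2)·1! − C(3,3)·0! = 2.
Probability = 2/6 = 1/3.

1/3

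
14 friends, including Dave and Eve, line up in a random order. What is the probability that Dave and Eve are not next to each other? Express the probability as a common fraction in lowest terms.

There are 14! = 87178291200 arrangements.
Arrangements with Dave and Eve adjacent: 2·13! = 12454041600.
So not adjacent: 87178291200 − 12454041600 = 74724249600, probability 74724249600/87178291200 = 6/7.

6/7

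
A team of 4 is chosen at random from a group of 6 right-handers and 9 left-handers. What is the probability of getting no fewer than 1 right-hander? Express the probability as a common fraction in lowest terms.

59/65

Total selections: C(15,4) = 1365.
The complement is all 4 are left-handers: C(9,4) = 126.
Probability = 1 − 126/1365 = 1239/1365 = 59/65.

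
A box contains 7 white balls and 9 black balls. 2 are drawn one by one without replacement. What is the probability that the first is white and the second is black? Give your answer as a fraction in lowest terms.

Multiply the conditional probabilities at each draw: 7/16 · 9/15 = 63/240 = 21/80.

21/80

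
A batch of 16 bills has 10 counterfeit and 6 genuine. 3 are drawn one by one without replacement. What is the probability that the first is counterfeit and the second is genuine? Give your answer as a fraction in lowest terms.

1/4

Multiply the conditional probabilities at each draw: 10/16 · 6/15 = 60/240 = 1/4.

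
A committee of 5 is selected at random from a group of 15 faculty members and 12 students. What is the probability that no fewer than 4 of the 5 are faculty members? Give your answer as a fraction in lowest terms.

There are C(27,5) = 80730 ways to choose the 5.
Favorable selections (no fewer than 4 faculty members): C(15,4)·C(12,1) + C(15,5)·C(12,0) = 16380 + 3003 = 19383.
Probability = 19383/80730 = 497/2070.

497/2070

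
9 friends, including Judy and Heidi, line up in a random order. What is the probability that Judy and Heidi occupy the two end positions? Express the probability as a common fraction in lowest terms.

There are 9! = 362880 arrangements.
Place Judy and Heidi at the ends in 2 ways, arrange the remaining 7 in 7! = 5040 ways: 2·5040 = 10080.
Probability = 10080/362880 = 1/36.

1/36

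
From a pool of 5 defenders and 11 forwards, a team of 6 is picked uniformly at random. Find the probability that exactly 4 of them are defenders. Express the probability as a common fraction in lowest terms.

25/728

There are C(16,6) = 8008 ways to choose 6 from 16.
Selections with exactly 4 defenders: choose 4 of the 5 defenders and 2 of the 11 forwards, C(5,4)·C(11,2) = 5·55 = 275.
Probability = 275/8008 = 25/728.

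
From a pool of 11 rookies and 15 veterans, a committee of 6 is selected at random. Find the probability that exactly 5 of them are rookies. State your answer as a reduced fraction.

Total number of selections: C(26,6) = 230230.
Selections with exactly 5 rookies: choose 5 of the 11 rookies and 1 of the 15 veterans, C(11,5)·C(15,1) = 462·15 = 6930.
Probability = 6930/230230 = 9/299.

9/299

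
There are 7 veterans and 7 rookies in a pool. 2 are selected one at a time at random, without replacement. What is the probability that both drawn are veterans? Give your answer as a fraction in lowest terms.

Multiply the conditional probabilities at each draw: 7/14 · 6/13 = 42/182 = 3/13.

3/13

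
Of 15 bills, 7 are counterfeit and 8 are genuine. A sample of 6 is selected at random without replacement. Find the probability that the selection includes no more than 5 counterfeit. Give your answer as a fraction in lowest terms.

714/715

Total selections: C(15,6) = 5005.
Favorable selections (no more than 5 counterfeit): C(7,0)·C(8,6) + C(7,1)·C(8,5) + C(7,2)·C(8,4) + C(7,3)·C(8,3) + C(7,4)·C(8,2) + C(7,5)·C(8,1) = 28 + 392 + 1470 + 1960 + 980 + 168 = 4998.
Probability = 4998/5005 = 714/715.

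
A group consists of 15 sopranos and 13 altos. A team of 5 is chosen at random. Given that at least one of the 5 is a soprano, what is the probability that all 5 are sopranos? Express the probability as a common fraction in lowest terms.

Work in counts. Selections with at least one soprano: C(28,5) − C(13,5) = 98280 − 1287 = 96993.
Of those, selections where all 5 are sopranos: C(15,5) = 3003.
Conditional probability = 3003/96993 = 77/2487.

77/2487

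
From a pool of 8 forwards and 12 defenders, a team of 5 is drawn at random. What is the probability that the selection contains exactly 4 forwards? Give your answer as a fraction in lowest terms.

Total number of selections: C(20,5) = 15504.
Selections with exactly 4 forwards: choose 4 of the 8 forwards and 1 of the 12 defenders, C(8,4)·C(12,1) = 70·12 = 840.
Probability = 840/15504 = 35/646.

35/646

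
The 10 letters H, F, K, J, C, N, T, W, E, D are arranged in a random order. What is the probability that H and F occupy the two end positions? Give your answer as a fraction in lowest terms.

1/45

There are 10! = 3628800 arrangements.
Place H and F at the ends in 2 ways, arrange the remaining 8 in 8! = 40320 ways: 2·40320 = 80640.
Probability = 80640/3628800 = 1/45.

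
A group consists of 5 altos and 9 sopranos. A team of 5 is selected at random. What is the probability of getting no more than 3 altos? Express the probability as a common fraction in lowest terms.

Total selections: C(14,5) = 2002.
Count the complement (more than 3 altos): C(5,4)·C(9,1) + C(5,5)·C(9,0) = 45 + 1 = 46.
Probability = 1 − 46/2002 = 1956/2002 = 978/1001.

978/1001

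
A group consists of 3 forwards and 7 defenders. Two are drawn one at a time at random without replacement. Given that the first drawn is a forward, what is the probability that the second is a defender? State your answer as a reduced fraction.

7/9

After removing one forward, 9 remain: 2 forwards and 7 defenders.
So the probability the next is a defender is 7/9.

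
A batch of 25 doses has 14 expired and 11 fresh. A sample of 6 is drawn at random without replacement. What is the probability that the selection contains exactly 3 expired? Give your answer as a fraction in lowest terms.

39/115

Total number of selections: C(25,6) = 177100.
Selections with exactly 3 expired: choose 3 of the 14 expired and 3 of the 11 fresh, C(14,3)·C(11,3) = 364·165 = 60060.
Probability = 60060/177100 = 39/115.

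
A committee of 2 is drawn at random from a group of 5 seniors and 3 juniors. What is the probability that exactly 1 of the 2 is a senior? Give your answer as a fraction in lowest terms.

There are C(8,2) = 28 ways to choose 2 from 8.
Selections with exactly 1 senior: choose 1 of the 5 seniors and 1 of the 3 juniors, C(5,1)·C(3,1) = 5·3 = 15.
Probability = 15/28.

15/28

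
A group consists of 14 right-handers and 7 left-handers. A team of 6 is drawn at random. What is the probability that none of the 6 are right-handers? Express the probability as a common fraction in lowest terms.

1/7752

There are C(21,6) = 54264 possible selections.
Selections with no right-handers (all left-handers): C(7,6) = 7.
Probability = 7/54264 = 1/7752.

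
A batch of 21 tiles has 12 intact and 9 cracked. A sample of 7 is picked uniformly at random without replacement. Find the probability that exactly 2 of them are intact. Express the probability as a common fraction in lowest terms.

231/3230

The sample space is all 7-subsets of the 21: C(21,7) = 116280.
Selections with exactly 2 intact: choose 2 of the 12 intact and 5 of the 9 cracked, C(12,2)·C(9,5) = 66·126 = 8316.
Probability = 8316/116280 = 231/3230.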